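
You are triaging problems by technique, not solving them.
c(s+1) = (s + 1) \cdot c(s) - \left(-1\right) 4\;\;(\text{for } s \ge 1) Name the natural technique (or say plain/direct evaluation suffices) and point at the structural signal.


Technique: a summation factor — because the multiplier s + 1 is index-dependent, divide through by its running product and sum the resulting differences.


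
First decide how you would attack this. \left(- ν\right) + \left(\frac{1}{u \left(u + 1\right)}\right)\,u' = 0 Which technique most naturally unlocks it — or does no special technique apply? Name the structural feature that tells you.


Diagnosis: separation of variables — solved for the derivative, the right side splits multiplicatively into a function of each variable alone — divide and integrate each side. A Bernoulli rewrite would carry it as the equation stands — separating the variables needs no rearrangement either.


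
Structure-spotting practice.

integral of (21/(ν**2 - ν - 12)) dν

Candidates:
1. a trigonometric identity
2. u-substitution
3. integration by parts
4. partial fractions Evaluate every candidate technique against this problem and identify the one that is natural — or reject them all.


Best approach: partial fractions — ν**2 - ν - 12 splits into linear pieces, so the quotient is a sum of simple fractions — decompose before integrating.
- a trigonometric identity: with no trigonometric functions present, identity rewriting has no target.
- u-substitution — no subexpression of the integrand serves as a whole-integral substitution inner — individual terms may offer their own, but none carries its derivative as a factor of the full integrand; a working change of variable would have to be constructed from outside the expression.
- integration by parts — no split into a nonconstant polynomial times one of the standard kernels — exp, sine, or cosine of a linear argument, or a logarithm — applies here.
- partial fractions — applies; the problem has the shape this method handles.


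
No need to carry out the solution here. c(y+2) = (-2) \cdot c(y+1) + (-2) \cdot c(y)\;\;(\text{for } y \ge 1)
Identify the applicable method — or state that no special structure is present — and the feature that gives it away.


Diagnosis: the characteristic-root method — constant coefficients and linearity mean the ansatz r^y reduces it to solving the characteristic polynomial.


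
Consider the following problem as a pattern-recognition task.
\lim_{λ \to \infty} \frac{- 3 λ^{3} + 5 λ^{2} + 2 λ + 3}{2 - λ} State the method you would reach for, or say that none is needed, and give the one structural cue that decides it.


Method: dominant-term comparison — divide through by the highest power of λ; every lower-order term dies and the dominant terms decide the limit. l'Hôpital's at-infinity variant applies to the expression viewed as a single quotient; the leading-term comparison is the direct route.


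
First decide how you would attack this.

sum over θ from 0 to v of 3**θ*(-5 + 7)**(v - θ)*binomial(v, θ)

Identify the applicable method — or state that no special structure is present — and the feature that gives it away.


Diagnosis: the binomial theorem — terms weighting binomial(v, θ) against matched powers of 3 and (-5 + 7) reassemble into (3 + (-5 + 7))^v by the binomial theorem.


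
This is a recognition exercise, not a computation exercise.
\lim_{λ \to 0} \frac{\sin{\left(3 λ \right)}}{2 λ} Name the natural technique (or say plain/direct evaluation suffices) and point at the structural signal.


Technique: l'Hôpital's rule (0/0) — numerator and denominator both vanish at 0 — a genuine 0/0 form, which is exactly when l'Hôpital applies. The standard small-argument limits would also carry it; the rule is the systematic route.


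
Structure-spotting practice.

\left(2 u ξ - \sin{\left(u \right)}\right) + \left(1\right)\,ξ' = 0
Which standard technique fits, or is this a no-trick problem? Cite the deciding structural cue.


Best approach: a linear integrating factor — arrange it as ξ' + 2 u·ξ = (the forcing term) and the integrating factor does the rest.


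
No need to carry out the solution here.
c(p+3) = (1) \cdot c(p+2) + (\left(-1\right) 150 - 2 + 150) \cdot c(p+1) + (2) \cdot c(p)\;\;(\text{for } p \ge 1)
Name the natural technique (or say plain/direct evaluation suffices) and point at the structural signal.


Method: the characteristic-root method — try a geometric ansatz r^p: constant coefficients turn the recurrence into one polynomial equation in r.


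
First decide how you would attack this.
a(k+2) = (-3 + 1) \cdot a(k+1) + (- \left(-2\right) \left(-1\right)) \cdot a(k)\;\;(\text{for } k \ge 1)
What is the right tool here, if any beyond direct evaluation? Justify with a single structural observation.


Diagnosis: the characteristic-root method — shift-invariance with fixed coefficients calls for exponential trials; the characteristic polynomial finds every r^k.


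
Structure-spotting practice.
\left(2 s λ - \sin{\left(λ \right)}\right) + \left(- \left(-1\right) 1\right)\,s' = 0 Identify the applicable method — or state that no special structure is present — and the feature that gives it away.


Technique: a linear integrating factor — the unknown enters only to the first power against a nonzero forcing term — the integrating-factor template applies directly.


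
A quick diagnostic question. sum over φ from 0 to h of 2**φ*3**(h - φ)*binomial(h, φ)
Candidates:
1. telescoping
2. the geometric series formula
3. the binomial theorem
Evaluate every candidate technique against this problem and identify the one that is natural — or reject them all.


Best approach: the binomial theorem — terms weighting binomial(h, φ) against matched powers of 2 and 3 reassemble into (2 + 3)^h by the binomial theorem.
- telescoping: writing out consecutive terms as given produces no pairwise cancellation.
- the geometric series formula: no single multiplier carries one term to the next throughout the sum.
- the binomial theorem: applies; the problem has the shape this method handles.


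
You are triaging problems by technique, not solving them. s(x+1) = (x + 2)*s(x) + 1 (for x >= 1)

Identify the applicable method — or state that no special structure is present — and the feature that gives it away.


Diagnosis: a summation factor — because the multiplier x + 2 is index-dependent, divide through by its running product and sum the resulting differences.


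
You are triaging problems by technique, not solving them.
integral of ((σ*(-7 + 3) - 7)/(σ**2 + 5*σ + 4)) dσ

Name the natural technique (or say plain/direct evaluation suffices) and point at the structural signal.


Method: partial fractions — rational integrand, reducible denominator σ**2 + 5*σ + 4: decompose first, integrate second.


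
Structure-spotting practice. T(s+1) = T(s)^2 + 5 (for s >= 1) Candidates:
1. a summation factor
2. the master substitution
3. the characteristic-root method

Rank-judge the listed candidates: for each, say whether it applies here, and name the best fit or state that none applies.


Technique: no special technique — the new term depends nonlinearly on the old ones, which disqualifies every superposition-based technique.
- a summation factor: no summation factor applies — the rule is not linear in the sequence values.
- the master substitution: the recursion shifts the index rather than dividing it.
- the characteristic-root method: the recursion is nonlinear in the sequence values, so no linear-modes ansatz applies.


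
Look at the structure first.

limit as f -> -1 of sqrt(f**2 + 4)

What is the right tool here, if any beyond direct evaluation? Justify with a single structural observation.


Technique: no special technique — the function is continuous at -1; evaluation is itself the limit, no machinery required.


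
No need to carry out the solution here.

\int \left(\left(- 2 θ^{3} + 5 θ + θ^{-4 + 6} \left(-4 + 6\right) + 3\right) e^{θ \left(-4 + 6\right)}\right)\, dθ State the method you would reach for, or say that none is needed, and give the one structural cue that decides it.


Method: integration by parts — a polynomial (- 2 θ^{3} + 5 θ + θ^{-4 + 6} \left(-4 + 6\right) + 3) against the kernel e^{θ \left(-4 + 6\right)} is the signature bounded-ladder case for integration by parts.


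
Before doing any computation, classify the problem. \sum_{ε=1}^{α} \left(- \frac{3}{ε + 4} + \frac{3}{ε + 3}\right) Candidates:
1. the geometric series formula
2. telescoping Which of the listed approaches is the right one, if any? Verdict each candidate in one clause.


Best approach: telescoping — a difference of consecutive values of one function (\frac{3}{ε + 3} at one index and the next) — telescoping by construction.
- the geometric series formula: no single multiplier carries one term to the next throughout the sum.
- telescoping: applicable, and directly so.


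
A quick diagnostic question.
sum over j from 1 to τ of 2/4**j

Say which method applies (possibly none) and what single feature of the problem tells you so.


Diagnosis: the geometric series formula — consecutive terms stand in a fixed index-free ratio — the geometric sum formula closes it.


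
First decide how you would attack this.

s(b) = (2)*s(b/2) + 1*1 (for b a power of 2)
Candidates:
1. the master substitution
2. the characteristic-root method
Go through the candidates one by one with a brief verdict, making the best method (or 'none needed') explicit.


Diagnosis: the master substitution — index division is the fingerprint: b/2 in the recursive call means substitute b = 2^m.
- the master substitution — yes, a natural case for it.
- the characteristic-root method — a divided-index call is not the fixed-shift linear shape that characteristic roots solve.


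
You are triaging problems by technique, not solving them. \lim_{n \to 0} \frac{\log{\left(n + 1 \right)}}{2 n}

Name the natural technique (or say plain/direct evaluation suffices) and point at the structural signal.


Verdict: l'Hôpital's rule (0/0) — substituting 0 gives 0 over 0; differentiate top and bottom once and re-evaluate. The standard small-argument limits would also carry it; the rule is the systematic route.


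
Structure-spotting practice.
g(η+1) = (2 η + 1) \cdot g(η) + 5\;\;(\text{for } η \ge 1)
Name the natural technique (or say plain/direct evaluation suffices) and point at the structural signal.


Best approach: a summation factor — one-term recursion with variable weight 2 η + 1 is solved by product normalization, not by root-finding.


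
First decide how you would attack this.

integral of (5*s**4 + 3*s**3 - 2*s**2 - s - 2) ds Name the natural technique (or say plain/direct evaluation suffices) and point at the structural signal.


Best approach: no special technique — scan for structure and find none: constant multiples of powers of s, integrate directly.


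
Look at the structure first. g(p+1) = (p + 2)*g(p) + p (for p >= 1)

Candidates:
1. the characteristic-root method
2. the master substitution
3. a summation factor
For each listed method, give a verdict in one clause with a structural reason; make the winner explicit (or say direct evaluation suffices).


Verdict: a summation factor — one-term recursion with variable weight p + 2 is solved by product normalization, not by root-finding.
- the characteristic-root method: the coefficients vary with the index, breaking the constant-coefficient structure the method needs.
- the master substitution — no fixed divisor shrinks the index between calls.
- a summation factor — applicable, and directly so.


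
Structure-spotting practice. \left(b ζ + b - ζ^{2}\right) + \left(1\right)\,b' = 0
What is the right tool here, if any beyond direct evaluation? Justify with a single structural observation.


Diagnosis: a linear integrating factor — the unknown enters only to the first power against a nonzero forcing term — the integrating-factor template applies directly.


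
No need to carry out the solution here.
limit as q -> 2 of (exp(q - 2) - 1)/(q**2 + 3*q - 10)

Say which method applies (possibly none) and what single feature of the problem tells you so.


Method: l'Hôpital's rule (0/0) — substituting 2 gives 0 over 0; differentiate top and bottom once and re-evaluate. Expanding numerator and denominator to first order gives the same value — the rule automates exactly that.


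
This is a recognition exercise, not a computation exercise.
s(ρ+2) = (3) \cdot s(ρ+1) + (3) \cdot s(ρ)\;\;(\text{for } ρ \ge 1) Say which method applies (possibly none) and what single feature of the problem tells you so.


Diagnosis: the characteristic-root method — every coefficient is a fixed number and the forcing is zero — substitute r^ρ and read off the root equation.


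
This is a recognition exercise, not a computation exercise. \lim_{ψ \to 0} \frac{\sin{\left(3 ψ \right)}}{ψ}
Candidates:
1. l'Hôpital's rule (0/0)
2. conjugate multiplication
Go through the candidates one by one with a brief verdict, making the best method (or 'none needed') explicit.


Diagnosis: l'Hôpital's rule (0/0) — plug in 0: top and bottom both hit zero, so differentiate each and retry. A local series expansion at the point resolves it as well; the rule is the packaged version of that step.
- l'Hôpital's rule (0/0) — applicable, and directly so.
- conjugate multiplication: no difference of divergent radicals appears, so rationalizing has nothing to cancel.


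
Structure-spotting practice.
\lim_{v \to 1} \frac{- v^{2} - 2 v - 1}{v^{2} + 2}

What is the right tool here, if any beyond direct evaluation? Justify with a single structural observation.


Diagnosis: no special technique — the expression is continuous at 1 — substitute and evaluate; no indeterminate form appears.


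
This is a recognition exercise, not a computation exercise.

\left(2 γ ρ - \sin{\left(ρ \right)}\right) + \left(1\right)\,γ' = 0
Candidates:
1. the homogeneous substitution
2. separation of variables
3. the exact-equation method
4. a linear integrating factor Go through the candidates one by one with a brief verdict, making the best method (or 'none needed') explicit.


Technique: a linear integrating factor — the unknown enters only to the first power against a nonzero forcing term — the integrating-factor template applies directly.
- the homogeneous substitution — solved for the derivative, the right side changes under joint scaling of the two variables.
- separation of variables — no algebra isolates the independent variable on one side and the unknown on the other.
- the exact-equation method — the cross partial derivatives disagree, so no single potential exists.
- a linear integrating factor: a fit — the right tool for this form.


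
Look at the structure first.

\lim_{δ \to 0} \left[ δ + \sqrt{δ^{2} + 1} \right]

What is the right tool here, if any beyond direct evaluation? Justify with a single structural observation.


Verdict: no special technique — no vanishing denominator and no indeterminate clash at the point — evaluation is immediate.


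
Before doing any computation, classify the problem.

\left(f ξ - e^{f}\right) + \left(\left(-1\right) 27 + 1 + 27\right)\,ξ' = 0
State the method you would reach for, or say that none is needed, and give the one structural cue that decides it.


Method: a linear integrating factor — arrange it as ξ' + f·ξ = (the forcing term) and the integrating factor does the rest.


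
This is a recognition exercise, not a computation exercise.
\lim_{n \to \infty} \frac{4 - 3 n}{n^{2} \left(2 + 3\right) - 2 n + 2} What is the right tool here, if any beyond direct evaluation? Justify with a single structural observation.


Best approach: dominant-term comparison — divide by the highest power of n present: lower-order terms vanish and the dominant ratio remains. l'Hôpital's at-infinity variant applies to the expression viewed as a single quotient; the leading-term comparison is the direct route.


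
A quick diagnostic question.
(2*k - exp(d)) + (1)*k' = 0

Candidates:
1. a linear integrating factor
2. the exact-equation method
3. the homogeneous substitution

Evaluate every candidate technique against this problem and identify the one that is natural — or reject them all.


Diagnosis: a linear integrating factor — arrange it as k' + 2·k = (the forcing term) and the integrating factor does the rest.
- a linear integrating factor — a fit — the right tool for this form.
- the exact-equation method — the cross partial derivatives disagree, so no single potential exists.
- the homogeneous substitution: rescaling both variables together changes the slope, so no ratio substitution collapses it.


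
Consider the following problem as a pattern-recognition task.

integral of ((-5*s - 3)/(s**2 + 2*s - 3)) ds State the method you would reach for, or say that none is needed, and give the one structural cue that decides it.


Verdict: partial fractions — once s**2 + 2*s - 3 is factored, each root contributes a simple-fraction term; integrate them one at a time.


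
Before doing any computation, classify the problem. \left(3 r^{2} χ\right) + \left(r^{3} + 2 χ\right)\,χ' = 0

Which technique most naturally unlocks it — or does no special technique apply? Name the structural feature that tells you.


Verdict: the exact-equation method — the compatibility test passes: the χ-derivative of 3 r^{2} χ matches the r-derivative of r^{3} + 2 χ, so integrate a potential.


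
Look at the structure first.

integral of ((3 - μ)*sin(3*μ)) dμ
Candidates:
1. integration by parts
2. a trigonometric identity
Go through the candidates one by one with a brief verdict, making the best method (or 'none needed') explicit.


Best approach: integration by parts — the integrand splits as 3 - μ times sin(3*μ) — repeatedly differentiating the polynomial part kills it, which is the parts ladder.
- integration by parts — applies; the problem has the shape this method handles.
- a trigonometric identity: no even trigonometric power and no product of distinct frequencies to rewrite.


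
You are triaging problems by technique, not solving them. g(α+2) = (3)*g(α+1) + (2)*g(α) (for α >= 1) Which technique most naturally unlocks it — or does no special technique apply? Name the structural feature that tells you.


Verdict: the characteristic-root method — this is the constant-coefficient homogeneous case — the whole solution in α reduces to a polynomial's roots.


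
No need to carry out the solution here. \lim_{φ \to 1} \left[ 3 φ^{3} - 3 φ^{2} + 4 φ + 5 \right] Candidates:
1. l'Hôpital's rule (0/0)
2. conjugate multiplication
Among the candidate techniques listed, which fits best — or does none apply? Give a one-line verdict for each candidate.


Best approach: no special technique — the function is continuous at 1; evaluation is itself the limit, no machinery required.
- l'Hôpital's rule (0/0) — evaluation at the point is determinate, so the rule has nothing to repair.
- conjugate multiplication — no difference of divergent radicals appears, so rationalizing has nothing to cancel.


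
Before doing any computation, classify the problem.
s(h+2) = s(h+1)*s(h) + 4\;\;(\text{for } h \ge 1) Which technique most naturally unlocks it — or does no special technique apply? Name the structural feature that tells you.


Diagnosis: no special technique — the map from one term to the next is curved, not linear, so linear closed-form machinery does not attach.


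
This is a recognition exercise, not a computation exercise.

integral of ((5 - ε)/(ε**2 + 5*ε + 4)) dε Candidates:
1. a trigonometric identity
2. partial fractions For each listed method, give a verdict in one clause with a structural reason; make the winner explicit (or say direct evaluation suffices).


Method: partial fractions — ε**2 + 5*ε + 4 splits into linear pieces, so the quotient is a sum of simple fractions — decompose before integrating.
- a trigonometric identity — with no trigonometric functions present, identity rewriting has no target.
- partial fractions — applicable, and directly so.


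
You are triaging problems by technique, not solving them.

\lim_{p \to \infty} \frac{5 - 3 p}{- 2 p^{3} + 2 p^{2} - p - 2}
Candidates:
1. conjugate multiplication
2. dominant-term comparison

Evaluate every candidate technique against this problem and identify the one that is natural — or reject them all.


Diagnosis: dominant-term comparison — as p grows, only the highest-degree terms matter — compare leading terms and read the limit off.
- conjugate multiplication — the conjugate move applies to radical differences, which this is not.
- dominant-term comparison: applicable, and directly so.


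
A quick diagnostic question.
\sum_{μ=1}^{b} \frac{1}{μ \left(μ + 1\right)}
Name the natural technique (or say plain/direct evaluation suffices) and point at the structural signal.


Method: telescoping — poles of \frac{1}{μ \left(μ + 1\right)} differ by an integer, the telltale of a telescoping partial-fraction sum.


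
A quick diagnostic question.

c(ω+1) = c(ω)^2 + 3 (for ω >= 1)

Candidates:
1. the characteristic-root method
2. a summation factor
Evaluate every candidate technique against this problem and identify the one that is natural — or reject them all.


Technique: no special technique — the recurrence is nonlinear in the sequence values; study it directly, no linear machinery applies.
- the characteristic-root method — the recursion is nonlinear in the sequence values, so no linear-modes ansatz applies.
- a summation factor — no summation factor applies — the rule is not linear in the sequence values.


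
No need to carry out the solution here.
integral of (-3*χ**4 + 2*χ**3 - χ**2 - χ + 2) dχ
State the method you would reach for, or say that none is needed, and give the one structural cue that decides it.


Diagnosis: no special technique — a term-by-term power-rule job in χ; no substitution or rearrangement earns its keep here.


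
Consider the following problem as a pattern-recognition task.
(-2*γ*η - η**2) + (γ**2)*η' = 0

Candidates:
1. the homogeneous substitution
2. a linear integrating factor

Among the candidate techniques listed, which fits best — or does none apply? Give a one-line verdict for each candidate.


Best approach: the homogeneous substitution — the slope's numerator and denominator share total degree; set v = η/γ and the equation drops to separable form. Rearranged, this also fits the Bernoulli template directly; the homogeneous substitution reads the structure without the rearrangement.
- the homogeneous substitution — a fit — the right tool for this form.
- a linear integrating factor: a nonlinear term in the unknown puts this outside the integrating-factor template.


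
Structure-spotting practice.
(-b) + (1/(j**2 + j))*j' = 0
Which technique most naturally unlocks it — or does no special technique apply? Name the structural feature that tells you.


Verdict: separation of variables — the derivative equals a pure function of b (namely b) times a pure function of j (namely j**2 + j); divide and integrate each side. Rearranged, this also fits the Bernoulli template directly; separation reads the product structure as given.


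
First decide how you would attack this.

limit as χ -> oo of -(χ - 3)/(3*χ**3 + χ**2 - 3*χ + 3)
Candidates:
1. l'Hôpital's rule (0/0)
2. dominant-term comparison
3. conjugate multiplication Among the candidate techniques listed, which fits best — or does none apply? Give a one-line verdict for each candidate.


Technique: dominant-term comparison — divide through by the highest power of χ; every lower-order term dies and the dominant terms decide the limit.
- l'Hôpital's rule (0/0) — as a single quotient the expression runs to ∞/∞ at the limit point — an at-infinity form of the rule would apply, though the leading-growth comparison is the direct reading.
- dominant-term comparison — a fit — the right tool for this form.
- conjugate multiplication: multiplying by a conjugate would not remove any indeterminacy here.


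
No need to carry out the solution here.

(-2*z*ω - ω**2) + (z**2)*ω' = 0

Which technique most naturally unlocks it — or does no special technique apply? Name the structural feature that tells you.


Verdict: the homogeneous substitution — the slope is degree-zero homogeneous: the ratio substitution v = ω/z collapses it. This doubles as a Bernoulli equation in the unknown as written; the homogeneous route needs no setup at all.


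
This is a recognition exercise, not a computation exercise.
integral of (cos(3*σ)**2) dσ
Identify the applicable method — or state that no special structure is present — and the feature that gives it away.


Technique: a trigonometric identity — cos(3*σ)**2 calls for power reduction: rewrite via double angles before any antiderivative is attempted.


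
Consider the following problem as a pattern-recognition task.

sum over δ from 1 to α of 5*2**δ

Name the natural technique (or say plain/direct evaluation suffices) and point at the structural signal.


Method: the geometric series formula — the ratio of consecutive terms is the constant 2, independent of the index — a geometric sum.


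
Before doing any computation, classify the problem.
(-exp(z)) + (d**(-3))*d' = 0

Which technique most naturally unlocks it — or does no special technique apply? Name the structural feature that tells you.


Diagnosis: separation of variables — one side of the product carries the independent variable, the other the unknown — the textbook separation shape. The equation is exact as it stands too — a potential function exists — though separation reads the split structure directly.


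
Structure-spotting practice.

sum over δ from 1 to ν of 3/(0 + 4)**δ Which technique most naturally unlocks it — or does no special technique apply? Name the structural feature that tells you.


Technique: the geometric series formula — consecutive terms stand in a fixed index-free ratio — the geometric sum formula closes it.


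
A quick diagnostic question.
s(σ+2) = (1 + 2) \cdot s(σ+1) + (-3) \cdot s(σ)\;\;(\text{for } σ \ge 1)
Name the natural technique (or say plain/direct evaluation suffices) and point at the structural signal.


Diagnosis: the characteristic-root method — shift-invariance with fixed coefficients calls for exponential trials; the characteristic polynomial finds every r^σ.


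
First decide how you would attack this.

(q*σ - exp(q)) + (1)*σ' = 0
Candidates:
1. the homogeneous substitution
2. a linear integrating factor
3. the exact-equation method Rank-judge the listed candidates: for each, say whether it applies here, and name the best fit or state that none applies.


Best approach: a linear integrating factor — linear in the unknown with genuine forcing: multiply through by the exponential of the integrated coefficient and the left side closes into one derivative.
- the homogeneous substitution: the ratio substitution does not collapse this equation.
- a linear integrating factor: applies; the problem has the shape this method handles.
- the exact-equation method: the cross partial derivatives disagree, so no single potential exists.


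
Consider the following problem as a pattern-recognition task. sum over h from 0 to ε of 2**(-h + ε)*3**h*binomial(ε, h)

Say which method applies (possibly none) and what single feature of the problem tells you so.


Diagnosis: the binomial theorem — the summand is term h of a binomial expansion in 3 and 2; the whole sum is a single power.


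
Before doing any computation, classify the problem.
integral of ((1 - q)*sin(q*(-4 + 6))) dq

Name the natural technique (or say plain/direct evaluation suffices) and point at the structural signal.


Technique: integration by parts — a polynomial 1 - q against the kernel sin(q*(-4 + 6)) is the signature bounded-ladder case for integration by parts.


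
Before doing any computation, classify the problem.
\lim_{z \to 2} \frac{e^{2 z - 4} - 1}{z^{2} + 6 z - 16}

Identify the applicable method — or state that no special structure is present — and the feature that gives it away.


Technique: l'Hôpital's rule (0/0) — the 0/0 form at 2 is the signature situation for l'Hôpital's rule. Expanding numerator and denominator to first order gives the same value — the rule automates exactly that.


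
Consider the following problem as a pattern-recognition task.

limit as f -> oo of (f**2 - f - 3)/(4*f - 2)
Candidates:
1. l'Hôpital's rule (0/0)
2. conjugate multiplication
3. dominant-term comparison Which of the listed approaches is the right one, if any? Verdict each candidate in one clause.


Diagnosis: dominant-term comparison — divide by the highest power of f present: lower-order terms vanish and the dominant ratio remains.
- l'Hôpital's rule (0/0) — viewed as a single quotient this runs to ∞/∞, not the 0/0 clash this candidate addresses; an at-infinity variant of the rule would resolve it, but comparing leading growth reads the answer without differentiating.
- conjugate multiplication: no divergent radical difference is present for a conjugate pair to cancel.
- dominant-term comparison: yes — fits the structure here.


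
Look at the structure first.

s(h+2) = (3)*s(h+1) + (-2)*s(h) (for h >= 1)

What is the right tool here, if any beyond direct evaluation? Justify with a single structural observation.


Best approach: the characteristic-root method — linear, homogeneous, constant coefficients: solutions of the form r^h exist — find the roots of the characteristic polynomial.


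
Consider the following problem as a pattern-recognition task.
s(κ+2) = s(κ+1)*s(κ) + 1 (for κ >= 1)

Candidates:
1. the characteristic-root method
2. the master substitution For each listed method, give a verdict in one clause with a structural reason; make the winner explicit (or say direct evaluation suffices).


Verdict: no special technique — a nonlinear dependence on earlier terms breaks linearity, and with it every superposition-based closed form.
- the characteristic-root method: nonlinearity rules out exponential-mode superposition from the start.
- the master substitution — the recursion steps by a constant offset, so exponential reindexing is pointless.


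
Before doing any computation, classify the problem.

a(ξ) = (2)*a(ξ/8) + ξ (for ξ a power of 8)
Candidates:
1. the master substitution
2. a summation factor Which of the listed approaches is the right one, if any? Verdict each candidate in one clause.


Diagnosis: the master substitution — the argument contracts 8-fold per step: reindex ξ exponentially and solve the linear recurrence in the new index.
- the master substitution: applicable, and directly so.
- a summation factor — the recursion divides its index rather than shifting it — there is no previous-term chain for a summation factor to telescope.


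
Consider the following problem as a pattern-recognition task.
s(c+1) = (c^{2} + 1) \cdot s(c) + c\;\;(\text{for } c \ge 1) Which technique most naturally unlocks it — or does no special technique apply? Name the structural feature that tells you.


Technique: a summation factor — the coefficient c^{2} + 1 drifts with the index, so no fixed root exists; normalizing by the cumulative product telescopes it.


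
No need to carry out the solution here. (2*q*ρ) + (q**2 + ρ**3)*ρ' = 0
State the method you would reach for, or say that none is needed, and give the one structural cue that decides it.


Technique: the exact-equation method — equality of cross partials is the green light — assemble the potential function term by term.


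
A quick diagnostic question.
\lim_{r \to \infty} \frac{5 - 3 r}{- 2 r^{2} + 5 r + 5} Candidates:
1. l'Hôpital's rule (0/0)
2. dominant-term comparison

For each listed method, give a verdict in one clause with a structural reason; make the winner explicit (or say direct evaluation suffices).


Diagnosis: dominant-term comparison — divide through by the highest power of r; every lower-order term dies and the dominant terms decide the limit.
- l'Hôpital's rule (0/0) — no 0/0 form appears: written as one quotient, top and bottom both grow without bound, and the ratio is decided by their leading terms.
- dominant-term comparison — yes, a natural case for it.


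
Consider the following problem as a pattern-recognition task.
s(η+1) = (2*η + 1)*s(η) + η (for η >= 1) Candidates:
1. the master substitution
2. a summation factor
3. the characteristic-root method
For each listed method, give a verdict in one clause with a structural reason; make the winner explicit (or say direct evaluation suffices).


Method: a summation factor — the coefficient 2*η + 1 drifts with the index, so no fixed root exists; normalizing by the cumulative product telescopes it.
- the master substitution — no fixed divisor shrinks the index between calls.
- a summation factor — applicable, and directly so.
- the characteristic-root method — an index-dependent weight blocks the pure exponential ansatz.


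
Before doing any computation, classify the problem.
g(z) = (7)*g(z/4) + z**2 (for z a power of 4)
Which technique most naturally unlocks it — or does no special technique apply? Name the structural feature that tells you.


Method: the master substitution — the argument z/4 divides the index by 4; the standard z = 4^m substitution converts it to a constant-shift recurrence.


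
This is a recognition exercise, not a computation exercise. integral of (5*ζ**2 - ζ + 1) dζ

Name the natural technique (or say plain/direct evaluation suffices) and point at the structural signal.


Method: no special technique — a term-by-term power-rule job in ζ; no substitution or rearrangement earns its keep here.


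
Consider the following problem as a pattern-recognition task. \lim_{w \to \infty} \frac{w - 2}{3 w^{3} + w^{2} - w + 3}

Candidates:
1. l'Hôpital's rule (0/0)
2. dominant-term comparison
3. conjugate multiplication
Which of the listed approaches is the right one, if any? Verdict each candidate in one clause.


Verdict: dominant-term comparison — growth-rate triage: the leading powers of w decide the limit, everything else is noise.
- l'Hôpital's rule (0/0): no 0/0 form appears: written as one quotient, top and bottom both grow without bound, and the ratio is decided by their leading terms.
- dominant-term comparison: a fit — the right tool for this form.
- conjugate multiplication: there are no radicals in tension whose conjugate would simplify matters.


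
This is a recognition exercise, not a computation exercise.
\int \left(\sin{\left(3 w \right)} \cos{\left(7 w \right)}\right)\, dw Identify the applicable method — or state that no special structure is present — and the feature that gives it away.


Verdict: a trigonometric identity — the identity turns \sin{\left(3 w \right)} \cos{\left(7 w \right)} into two lone cosines/sines, each trivially integrable.


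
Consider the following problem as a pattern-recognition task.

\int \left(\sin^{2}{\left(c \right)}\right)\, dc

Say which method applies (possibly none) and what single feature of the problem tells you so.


Technique: a trigonometric identity — the even exponent on \sin^{2}{\left(c \right)} signals one move: rewrite via cos of the doubled angle.


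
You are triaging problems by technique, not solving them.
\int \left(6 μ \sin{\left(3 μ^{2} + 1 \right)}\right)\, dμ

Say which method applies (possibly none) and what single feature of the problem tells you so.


Technique: u-substitution — structure check: outer function, inner expression 3 μ^{2} + 1, inner derivative as a factor — the classic u = 3 μ^{2} + 1 pattern.


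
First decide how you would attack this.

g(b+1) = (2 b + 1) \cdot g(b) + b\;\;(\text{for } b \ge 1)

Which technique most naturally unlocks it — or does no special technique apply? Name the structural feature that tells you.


Best approach: a summation factor — the coefficient 2 b + 1 drifts with the index, so no fixed root exists; normalizing by the cumulative product telescopes it.


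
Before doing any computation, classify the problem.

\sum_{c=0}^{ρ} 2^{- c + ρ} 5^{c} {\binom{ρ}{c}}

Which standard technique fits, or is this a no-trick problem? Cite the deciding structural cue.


Best approach: the binomial theorem — the binomial coefficients weight matched powers of 5 and 2, which is exactly the expansion of a binomial power.


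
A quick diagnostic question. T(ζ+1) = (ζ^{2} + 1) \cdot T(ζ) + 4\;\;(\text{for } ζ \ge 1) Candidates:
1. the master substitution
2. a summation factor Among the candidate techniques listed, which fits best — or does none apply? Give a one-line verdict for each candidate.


Method: a summation factor — because the multiplier ζ^{2} + 1 is index-dependent, divide through by its running product and sum the resulting differences.
- the master substitution — the recursion shifts the index rather than dividing it.
- a summation factor — yes — fits the structure here.


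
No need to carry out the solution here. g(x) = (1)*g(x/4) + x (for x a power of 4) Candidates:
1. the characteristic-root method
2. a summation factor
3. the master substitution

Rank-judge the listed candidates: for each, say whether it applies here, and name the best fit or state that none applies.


Diagnosis: the master substitution — the argument x/4 divides the index by 4; the standard x = 4^m substitution converts it to a constant-shift recurrence.
- the characteristic-root method — the recursion divides its index rather than shifting it — outside the constant-shift family the root method covers.
- a summation factor — a divided-index call is outside the fixed-shift first-order family a summation factor normalizes.
- the master substitution: yes — fits the structure here.


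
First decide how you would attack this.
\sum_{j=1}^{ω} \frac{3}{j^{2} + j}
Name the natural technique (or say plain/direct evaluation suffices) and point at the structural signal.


Best approach: telescoping — \frac{3}{j^{2} + j} is a collapsed telescope: expand it into simple fractions to see the cancellation.


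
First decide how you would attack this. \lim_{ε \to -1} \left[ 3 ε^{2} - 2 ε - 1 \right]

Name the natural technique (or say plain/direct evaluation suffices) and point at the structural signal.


Verdict: no special technique — the expression is continuous at -1 — substitute and evaluate; no indeterminate form appears.


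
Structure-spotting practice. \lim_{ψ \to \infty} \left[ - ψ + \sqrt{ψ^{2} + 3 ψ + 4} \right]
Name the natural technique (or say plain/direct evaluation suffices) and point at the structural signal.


Best approach: conjugate multiplication — both pieces blow up but their difference is finite; the conjugate trick rationalizes \sqrt{ψ^{2} + 3 ψ + 4} - ψ.


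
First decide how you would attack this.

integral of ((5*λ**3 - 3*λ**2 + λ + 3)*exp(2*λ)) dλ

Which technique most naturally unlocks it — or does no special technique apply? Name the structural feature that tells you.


Best approach: integration by parts — a polynomial factor 5*λ**3 - 3*λ**2 + λ + 3 multiplies exp(2*λ); differentiating 5*λ**3 - 3*λ**2 + λ + 3 lowers its degree while exp(2*λ) integrates cleanly, so parts wins.


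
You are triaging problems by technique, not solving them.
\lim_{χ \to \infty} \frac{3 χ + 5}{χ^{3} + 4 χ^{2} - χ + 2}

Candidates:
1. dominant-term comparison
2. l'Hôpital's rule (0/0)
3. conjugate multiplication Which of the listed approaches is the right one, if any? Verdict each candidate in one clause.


Method: dominant-term comparison — divide by the highest power of χ present: lower-order terms vanish and the dominant ratio remains.
- dominant-term comparison — yes, a natural case for it.
- l'Hôpital's rule (0/0) — no 0/0 form appears: written as one quotient, top and bottom both grow without bound, and the ratio is decided by their leading terms.
- conjugate multiplication: the conjugate move applies to radical differences, which this is not.
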